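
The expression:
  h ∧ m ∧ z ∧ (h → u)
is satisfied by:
  {z: True, m: True, h: True, u: True}


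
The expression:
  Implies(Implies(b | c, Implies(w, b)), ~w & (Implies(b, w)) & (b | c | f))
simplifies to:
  ~b & (c | f) & (c | ~w)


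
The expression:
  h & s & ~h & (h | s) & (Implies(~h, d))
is never true.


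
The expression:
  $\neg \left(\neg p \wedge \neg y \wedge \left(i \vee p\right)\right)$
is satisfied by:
  {y: True, p: True, i: False}
  {y: True, p: False, i: False}
  {p: True, y: False, i: False}
  {y: False, p: False, i: False}
  {y: True, i: True, p: True}
  {y: True, i: True, p: False}
  {i: True, p: True, y: False}


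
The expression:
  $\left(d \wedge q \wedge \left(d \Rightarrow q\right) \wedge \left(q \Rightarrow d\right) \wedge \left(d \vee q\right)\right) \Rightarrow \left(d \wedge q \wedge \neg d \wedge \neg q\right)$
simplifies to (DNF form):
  $\neg d \vee \neg q$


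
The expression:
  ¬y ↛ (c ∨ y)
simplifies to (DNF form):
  ¬c ∧ ¬y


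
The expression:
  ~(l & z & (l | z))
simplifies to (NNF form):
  ~l | ~z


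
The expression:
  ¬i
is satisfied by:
  {i: False}


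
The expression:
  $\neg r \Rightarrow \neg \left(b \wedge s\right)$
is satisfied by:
  {r: True, s: False, b: False}
  {s: False, b: False, r: False}
  {r: True, b: True, s: False}
  {b: True, s: False, r: False}
  {r: True, s: True, b: False}
  {s: True, r: False, b: False}
  {r: True, b: True, s: True}


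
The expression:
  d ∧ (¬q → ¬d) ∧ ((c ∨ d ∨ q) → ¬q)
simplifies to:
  False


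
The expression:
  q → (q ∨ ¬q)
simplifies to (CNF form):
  True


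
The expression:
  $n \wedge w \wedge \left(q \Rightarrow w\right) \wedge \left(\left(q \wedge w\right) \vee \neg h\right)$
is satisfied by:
  {w: True, q: True, n: True, h: False}
  {w: True, n: True, h: False, q: False}
  {w: True, q: True, h: True, n: True}


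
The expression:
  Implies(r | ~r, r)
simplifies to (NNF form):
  r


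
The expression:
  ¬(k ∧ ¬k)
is always true.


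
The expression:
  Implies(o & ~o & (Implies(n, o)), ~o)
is always true.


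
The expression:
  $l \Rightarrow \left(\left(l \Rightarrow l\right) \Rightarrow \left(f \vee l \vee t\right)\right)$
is always true.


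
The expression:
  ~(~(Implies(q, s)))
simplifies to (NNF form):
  s | ~q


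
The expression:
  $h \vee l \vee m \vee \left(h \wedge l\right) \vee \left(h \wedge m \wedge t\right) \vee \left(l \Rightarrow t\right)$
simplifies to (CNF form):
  $\text{True}$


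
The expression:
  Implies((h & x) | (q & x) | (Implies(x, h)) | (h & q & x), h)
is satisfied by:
  {x: True, h: True, q: False}
  {h: True, q: False, x: False}
  {x: True, h: True, q: True}
  {h: True, q: True, x: False}
  {x: True, q: False, h: False}


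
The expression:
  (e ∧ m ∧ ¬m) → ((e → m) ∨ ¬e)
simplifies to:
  True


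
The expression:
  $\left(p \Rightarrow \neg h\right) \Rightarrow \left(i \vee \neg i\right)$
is always true.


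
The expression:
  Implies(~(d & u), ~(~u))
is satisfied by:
  {u: True}


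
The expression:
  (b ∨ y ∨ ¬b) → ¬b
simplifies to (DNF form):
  ¬b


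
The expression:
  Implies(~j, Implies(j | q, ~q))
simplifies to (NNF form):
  j | ~q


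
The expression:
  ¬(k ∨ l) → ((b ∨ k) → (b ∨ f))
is always true.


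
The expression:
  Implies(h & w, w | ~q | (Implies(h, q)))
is always true.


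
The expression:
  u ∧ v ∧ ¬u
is never true.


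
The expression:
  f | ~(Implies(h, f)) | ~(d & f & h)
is always true.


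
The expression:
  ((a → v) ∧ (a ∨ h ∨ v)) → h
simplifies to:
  h ∨ ¬v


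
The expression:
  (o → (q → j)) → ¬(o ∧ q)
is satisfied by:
  {o: False, q: False, j: False}
  {j: True, o: False, q: False}
  {q: True, o: False, j: False}
  {j: True, q: True, o: False}
  {o: True, j: False, q: False}
  {j: True, o: True, q: False}
  {q: True, o: True, j: False}


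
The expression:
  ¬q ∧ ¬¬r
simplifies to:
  r ∧ ¬q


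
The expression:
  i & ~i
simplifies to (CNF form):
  False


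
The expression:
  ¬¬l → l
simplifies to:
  True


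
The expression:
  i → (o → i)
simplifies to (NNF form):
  True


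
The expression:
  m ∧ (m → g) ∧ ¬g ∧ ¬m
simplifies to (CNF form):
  False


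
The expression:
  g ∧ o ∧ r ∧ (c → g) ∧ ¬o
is never true.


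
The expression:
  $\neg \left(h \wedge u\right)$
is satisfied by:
  {h: False, u: False}
  {u: True, h: False}
  {h: True, u: False}


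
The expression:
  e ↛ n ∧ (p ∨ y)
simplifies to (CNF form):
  e ∧ ¬n ∧ (p ∨ y)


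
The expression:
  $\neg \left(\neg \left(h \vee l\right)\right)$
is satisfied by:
  {l: True, h: True}
  {l: True, h: False}
  {h: True, l: False}


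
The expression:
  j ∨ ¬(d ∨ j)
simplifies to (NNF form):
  j ∨ ¬d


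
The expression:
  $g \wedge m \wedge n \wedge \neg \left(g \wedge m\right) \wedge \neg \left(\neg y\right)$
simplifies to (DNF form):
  $\text{False}$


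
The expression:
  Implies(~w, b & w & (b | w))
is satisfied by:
  {w: True}


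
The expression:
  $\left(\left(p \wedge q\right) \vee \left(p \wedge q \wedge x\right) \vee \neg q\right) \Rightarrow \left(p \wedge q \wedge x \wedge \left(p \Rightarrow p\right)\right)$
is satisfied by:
  {x: True, q: True, p: False}
  {q: True, p: False, x: False}
  {x: True, p: True, q: True}


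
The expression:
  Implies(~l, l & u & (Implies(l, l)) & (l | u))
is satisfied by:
  {l: True}


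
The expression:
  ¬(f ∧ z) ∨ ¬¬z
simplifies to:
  True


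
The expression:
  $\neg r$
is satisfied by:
  {r: False}


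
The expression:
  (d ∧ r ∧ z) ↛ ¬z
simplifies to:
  d ∧ r ∧ z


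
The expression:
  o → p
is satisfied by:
  {p: True, o: False}
  {o: False, p: False}
  {o: True, p: True}


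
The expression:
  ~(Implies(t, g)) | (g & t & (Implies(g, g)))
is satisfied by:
  {t: True}


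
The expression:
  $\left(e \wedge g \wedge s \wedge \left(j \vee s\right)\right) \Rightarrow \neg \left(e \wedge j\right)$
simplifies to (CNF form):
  $\neg e \vee \neg g \vee \neg j \vee \neg s$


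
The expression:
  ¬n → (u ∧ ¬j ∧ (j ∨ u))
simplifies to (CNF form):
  (n ∨ u) ∧ (n ∨ ¬j)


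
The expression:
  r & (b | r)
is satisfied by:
  {r: True}


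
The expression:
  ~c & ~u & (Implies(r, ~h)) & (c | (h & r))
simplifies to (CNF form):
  False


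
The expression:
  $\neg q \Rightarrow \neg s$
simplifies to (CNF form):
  $q \vee \neg s$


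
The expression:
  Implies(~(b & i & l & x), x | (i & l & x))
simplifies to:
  x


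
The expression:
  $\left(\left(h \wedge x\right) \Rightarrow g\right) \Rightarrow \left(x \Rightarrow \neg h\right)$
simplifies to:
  $\neg g \vee \neg h \vee \neg x$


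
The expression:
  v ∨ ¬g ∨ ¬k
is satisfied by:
  {v: True, g: False, k: False}
  {g: False, k: False, v: False}
  {v: True, k: True, g: False}
  {k: True, g: False, v: False}
  {v: True, g: True, k: False}
  {g: True, v: False, k: False}
  {v: True, k: True, g: True}


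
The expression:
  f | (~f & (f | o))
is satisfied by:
  {o: True, f: True}
  {o: True, f: False}
  {f: True, o: False}


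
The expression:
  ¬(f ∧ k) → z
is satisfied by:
  {z: True, f: True, k: True}
  {z: True, f: True, k: False}
  {z: True, k: True, f: False}
  {z: True, k: False, f: False}
  {f: True, k: True, z: False}


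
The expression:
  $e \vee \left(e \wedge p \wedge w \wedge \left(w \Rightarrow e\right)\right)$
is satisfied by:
  {e: True}


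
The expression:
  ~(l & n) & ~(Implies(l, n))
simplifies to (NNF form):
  l & ~n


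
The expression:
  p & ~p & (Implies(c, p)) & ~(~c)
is never true.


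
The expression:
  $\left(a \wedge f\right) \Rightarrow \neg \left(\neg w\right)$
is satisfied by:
  {w: True, a: False, f: False}
  {w: False, a: False, f: False}
  {f: True, w: True, a: False}
  {f: True, w: False, a: False}
  {a: True, w: True, f: False}
  {a: True, w: False, f: False}
  {a: True, f: True, w: True}


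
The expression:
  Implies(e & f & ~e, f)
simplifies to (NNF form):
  True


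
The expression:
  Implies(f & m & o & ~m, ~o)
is always true.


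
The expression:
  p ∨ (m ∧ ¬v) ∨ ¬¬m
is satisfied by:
  {m: True, p: True}
  {m: True, p: False}
  {p: True, m: False}


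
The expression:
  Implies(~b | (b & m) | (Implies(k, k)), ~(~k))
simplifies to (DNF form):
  k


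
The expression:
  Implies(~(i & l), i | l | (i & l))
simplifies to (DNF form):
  i | l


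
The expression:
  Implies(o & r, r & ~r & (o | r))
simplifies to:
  ~o | ~r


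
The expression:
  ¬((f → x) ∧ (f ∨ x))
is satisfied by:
  {x: False}


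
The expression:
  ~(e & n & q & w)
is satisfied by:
  {w: False, e: False, q: False, n: False}
  {n: True, w: False, e: False, q: False}
  {q: True, w: False, e: False, n: False}
  {n: True, q: True, w: False, e: False}
  {e: True, n: False, w: False, q: False}
  {n: True, e: True, w: False, q: False}
  {q: True, e: True, n: False, w: False}
  {n: True, q: True, e: True, w: False}
  {w: True, q: False, e: False, n: False}
  {n: True, w: True, q: False, e: False}
  {q: True, w: True, n: False, e: False}
  {n: True, q: True, w: True, e: False}
  {e: True, w: True, q: False, n: False}
  {n: True, e: True, w: True, q: False}
  {q: True, e: True, w: True, n: False}


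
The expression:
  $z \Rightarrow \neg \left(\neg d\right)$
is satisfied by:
  {d: True, z: False}
  {z: False, d: False}
  {z: True, d: True}


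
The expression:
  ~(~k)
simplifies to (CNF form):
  k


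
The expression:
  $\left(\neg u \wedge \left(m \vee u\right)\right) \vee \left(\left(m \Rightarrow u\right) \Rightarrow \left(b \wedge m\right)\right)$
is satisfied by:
  {m: True, b: True, u: False}
  {m: True, u: False, b: False}
  {m: True, b: True, u: True}


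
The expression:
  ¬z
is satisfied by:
  {z: False}


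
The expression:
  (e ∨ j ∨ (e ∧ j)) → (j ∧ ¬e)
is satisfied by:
  {e: False}


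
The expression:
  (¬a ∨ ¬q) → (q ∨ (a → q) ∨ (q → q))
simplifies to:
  True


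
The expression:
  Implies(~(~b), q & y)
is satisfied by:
  {q: True, y: True, b: False}
  {q: True, y: False, b: False}
  {y: True, q: False, b: False}
  {q: False, y: False, b: False}
  {b: True, q: True, y: True}


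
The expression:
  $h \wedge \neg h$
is never true.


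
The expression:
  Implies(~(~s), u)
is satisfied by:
  {u: True, s: False}
  {s: False, u: False}
  {s: True, u: True}


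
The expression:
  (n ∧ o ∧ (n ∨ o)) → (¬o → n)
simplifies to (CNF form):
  True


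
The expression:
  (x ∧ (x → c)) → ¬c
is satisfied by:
  {c: False, x: False}
  {x: True, c: False}
  {c: True, x: False}


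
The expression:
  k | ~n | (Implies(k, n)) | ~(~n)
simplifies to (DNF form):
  True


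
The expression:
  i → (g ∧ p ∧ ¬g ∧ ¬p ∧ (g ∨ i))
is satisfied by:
  {i: False}


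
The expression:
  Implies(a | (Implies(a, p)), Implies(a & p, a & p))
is always true.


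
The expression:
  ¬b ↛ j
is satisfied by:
  {j: False, b: False}


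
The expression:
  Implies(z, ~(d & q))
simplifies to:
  ~d | ~q | ~z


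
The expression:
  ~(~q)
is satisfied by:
  {q: True}


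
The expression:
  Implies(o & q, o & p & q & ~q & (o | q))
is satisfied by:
  {o: False, q: False}
  {q: True, o: False}
  {o: True, q: False}


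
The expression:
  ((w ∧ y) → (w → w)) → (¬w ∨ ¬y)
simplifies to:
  ¬w ∨ ¬y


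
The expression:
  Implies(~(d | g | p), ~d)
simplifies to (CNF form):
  True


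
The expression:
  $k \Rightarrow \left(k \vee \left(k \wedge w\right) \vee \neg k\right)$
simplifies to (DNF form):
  $\text{True}$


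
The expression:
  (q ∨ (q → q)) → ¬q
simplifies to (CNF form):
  ¬q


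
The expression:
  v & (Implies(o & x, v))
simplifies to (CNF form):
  v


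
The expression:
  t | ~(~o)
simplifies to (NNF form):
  o | t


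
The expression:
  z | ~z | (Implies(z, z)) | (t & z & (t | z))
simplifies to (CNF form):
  True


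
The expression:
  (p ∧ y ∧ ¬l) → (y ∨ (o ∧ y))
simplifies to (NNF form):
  True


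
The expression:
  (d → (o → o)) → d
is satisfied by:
  {d: True}


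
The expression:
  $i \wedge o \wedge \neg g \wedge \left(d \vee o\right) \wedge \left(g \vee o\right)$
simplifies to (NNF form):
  $i \wedge o \wedge \neg g$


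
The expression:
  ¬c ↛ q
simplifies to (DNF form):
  q ∨ ¬c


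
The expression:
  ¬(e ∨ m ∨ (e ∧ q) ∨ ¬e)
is never true.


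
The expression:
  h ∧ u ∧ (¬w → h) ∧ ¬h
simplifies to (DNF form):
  False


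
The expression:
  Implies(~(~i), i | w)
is always true.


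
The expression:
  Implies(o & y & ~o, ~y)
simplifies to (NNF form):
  True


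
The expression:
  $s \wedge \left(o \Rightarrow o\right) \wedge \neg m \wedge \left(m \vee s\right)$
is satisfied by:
  {s: True, m: False}


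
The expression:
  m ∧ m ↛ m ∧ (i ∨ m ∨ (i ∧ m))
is never true.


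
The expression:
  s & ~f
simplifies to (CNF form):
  s & ~f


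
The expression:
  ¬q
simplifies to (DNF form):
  ¬q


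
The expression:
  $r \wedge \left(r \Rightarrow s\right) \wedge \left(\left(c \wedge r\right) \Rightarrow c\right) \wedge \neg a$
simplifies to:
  $r \wedge s \wedge \neg a$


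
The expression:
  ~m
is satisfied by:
  {m: False}


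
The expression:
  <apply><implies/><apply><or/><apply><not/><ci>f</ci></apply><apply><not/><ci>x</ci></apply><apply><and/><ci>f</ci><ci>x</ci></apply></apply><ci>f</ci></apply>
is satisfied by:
  {f: True}


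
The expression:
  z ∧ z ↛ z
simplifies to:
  False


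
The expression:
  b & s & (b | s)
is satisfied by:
  {b: True, s: True}


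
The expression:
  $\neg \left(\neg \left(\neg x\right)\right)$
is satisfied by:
  {x: False}


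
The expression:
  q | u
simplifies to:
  q | u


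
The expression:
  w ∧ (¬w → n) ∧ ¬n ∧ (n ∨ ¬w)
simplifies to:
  False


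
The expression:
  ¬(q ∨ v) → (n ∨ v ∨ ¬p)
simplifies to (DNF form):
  n ∨ q ∨ v ∨ ¬p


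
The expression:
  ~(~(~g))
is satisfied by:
  {g: False}


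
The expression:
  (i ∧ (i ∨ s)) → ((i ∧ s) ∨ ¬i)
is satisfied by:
  {s: True, i: False}
  {i: False, s: False}
  {i: True, s: True}


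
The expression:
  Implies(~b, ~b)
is always true.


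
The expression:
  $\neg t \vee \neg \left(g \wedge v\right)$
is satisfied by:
  {g: False, v: False, t: False}
  {t: True, g: False, v: False}
  {v: True, g: False, t: False}
  {t: True, v: True, g: False}
  {g: True, t: False, v: False}
  {t: True, g: True, v: False}
  {v: True, g: True, t: False}


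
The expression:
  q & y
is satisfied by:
  {y: True, q: True}


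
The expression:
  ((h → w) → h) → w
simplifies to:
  w ∨ ¬h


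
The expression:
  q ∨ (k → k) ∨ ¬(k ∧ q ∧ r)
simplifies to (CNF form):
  True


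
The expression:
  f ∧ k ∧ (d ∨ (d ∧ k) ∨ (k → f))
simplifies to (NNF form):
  f ∧ k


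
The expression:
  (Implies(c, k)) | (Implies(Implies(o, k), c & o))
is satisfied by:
  {k: True, o: True, c: False}
  {k: True, c: False, o: False}
  {o: True, c: False, k: False}
  {o: False, c: False, k: False}
  {k: True, o: True, c: True}
  {k: True, c: True, o: False}
  {o: True, c: True, k: False}


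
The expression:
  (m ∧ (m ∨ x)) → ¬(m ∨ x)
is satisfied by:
  {m: False}


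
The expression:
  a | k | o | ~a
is always true.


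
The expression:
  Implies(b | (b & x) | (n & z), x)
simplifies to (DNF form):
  x | (~b & ~n) | (~b & ~z)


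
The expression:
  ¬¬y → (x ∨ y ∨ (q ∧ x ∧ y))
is always true.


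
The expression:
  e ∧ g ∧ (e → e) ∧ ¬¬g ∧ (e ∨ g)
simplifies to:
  e ∧ g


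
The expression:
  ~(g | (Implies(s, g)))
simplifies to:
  s & ~g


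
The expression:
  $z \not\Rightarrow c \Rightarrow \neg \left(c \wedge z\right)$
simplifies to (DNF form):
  $\text{True}$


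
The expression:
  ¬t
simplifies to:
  ¬t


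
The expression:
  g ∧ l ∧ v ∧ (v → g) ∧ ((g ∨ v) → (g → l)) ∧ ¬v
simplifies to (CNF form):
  False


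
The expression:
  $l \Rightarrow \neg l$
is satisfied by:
  {l: False}


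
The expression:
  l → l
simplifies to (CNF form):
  True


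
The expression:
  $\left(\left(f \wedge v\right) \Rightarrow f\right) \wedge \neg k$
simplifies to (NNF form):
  $\neg k$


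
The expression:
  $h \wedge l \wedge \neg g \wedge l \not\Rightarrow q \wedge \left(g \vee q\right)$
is never true.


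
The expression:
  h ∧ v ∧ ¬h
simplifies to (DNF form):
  False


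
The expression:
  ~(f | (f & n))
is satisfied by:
  {f: False}


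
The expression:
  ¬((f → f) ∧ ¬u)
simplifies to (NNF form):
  u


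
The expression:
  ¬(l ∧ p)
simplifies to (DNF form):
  ¬l ∨ ¬p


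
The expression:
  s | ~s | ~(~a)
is always true.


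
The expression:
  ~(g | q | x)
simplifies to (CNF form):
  ~g & ~q & ~x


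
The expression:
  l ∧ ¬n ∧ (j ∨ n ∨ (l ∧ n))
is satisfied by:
  {j: True, l: True, n: False}


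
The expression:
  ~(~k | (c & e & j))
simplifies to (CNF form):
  k & (~c | ~e | ~j)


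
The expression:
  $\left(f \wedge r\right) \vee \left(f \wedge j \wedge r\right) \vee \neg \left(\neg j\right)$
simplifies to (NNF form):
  $j \vee \left(f \wedge r\right)$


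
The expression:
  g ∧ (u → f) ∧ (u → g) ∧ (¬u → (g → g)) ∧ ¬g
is never true.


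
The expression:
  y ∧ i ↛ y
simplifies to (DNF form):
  False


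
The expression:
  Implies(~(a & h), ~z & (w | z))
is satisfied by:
  {h: True, w: True, a: True, z: False}
  {h: True, w: True, z: False, a: False}
  {h: True, a: True, z: False, w: False}
  {w: True, a: True, z: False, h: False}
  {w: True, z: False, a: False, h: False}
  {w: True, h: True, z: True, a: True}
  {h: True, z: True, a: True, w: False}


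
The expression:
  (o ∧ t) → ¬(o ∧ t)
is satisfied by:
  {o: False, t: False}
  {t: True, o: False}
  {o: True, t: False}


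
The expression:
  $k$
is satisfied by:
  {k: True}


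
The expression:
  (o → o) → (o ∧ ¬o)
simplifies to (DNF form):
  False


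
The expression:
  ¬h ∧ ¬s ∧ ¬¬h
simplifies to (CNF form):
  False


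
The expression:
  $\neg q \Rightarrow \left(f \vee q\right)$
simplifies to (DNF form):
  $f \vee q$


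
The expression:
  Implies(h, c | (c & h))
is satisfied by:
  {c: True, h: False}
  {h: False, c: False}
  {h: True, c: True}


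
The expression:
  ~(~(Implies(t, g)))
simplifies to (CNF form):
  g | ~t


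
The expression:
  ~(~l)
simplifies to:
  l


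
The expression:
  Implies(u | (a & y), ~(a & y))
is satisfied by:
  {y: False, a: False}
  {a: True, y: False}
  {y: True, a: False}


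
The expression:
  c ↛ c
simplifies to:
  False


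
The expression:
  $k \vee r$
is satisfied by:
  {r: True, k: True}
  {r: True, k: False}
  {k: True, r: False}


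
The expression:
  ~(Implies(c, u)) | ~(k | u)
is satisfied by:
  {c: True, u: False, k: False}
  {u: False, k: False, c: False}
  {c: True, k: True, u: False}


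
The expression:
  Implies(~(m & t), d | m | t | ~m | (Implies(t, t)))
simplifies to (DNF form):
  True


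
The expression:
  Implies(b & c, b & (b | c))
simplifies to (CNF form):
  True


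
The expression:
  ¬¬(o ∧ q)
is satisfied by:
  {o: True, q: True}


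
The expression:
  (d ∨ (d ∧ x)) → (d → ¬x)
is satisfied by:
  {d: False, x: False}
  {x: True, d: False}
  {d: True, x: False}


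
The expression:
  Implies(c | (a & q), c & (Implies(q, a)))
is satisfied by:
  {c: False, q: False, a: False}
  {a: True, c: False, q: False}
  {c: True, a: False, q: False}
  {a: True, c: True, q: False}
  {q: True, a: False, c: False}
  {a: True, q: True, c: True}


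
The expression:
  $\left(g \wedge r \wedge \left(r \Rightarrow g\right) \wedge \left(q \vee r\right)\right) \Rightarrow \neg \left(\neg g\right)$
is always true.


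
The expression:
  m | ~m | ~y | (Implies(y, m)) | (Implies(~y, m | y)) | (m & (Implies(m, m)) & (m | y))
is always true.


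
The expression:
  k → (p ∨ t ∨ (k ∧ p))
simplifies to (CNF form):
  p ∨ t ∨ ¬k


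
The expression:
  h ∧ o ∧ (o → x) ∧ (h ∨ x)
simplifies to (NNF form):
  h ∧ o ∧ x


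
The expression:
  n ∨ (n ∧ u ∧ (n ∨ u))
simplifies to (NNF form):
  n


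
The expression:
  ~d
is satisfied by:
  {d: False}


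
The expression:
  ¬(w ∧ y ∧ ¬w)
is always true.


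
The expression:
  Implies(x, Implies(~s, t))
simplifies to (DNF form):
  s | t | ~x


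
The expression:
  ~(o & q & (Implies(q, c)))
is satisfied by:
  {o: False, c: False, q: False}
  {q: True, o: False, c: False}
  {c: True, o: False, q: False}
  {q: True, c: True, o: False}
  {o: True, q: False, c: False}
  {q: True, o: True, c: False}
  {c: True, o: True, q: False}


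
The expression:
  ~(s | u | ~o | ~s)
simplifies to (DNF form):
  False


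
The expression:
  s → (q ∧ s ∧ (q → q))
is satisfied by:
  {q: True, s: False}
  {s: False, q: False}
  {s: True, q: True}


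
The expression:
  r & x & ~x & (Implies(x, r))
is never true.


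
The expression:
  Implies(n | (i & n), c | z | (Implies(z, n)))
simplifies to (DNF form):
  True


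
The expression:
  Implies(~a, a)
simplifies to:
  a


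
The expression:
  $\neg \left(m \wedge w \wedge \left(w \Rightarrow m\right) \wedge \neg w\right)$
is always true.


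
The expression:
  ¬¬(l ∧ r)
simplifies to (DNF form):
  l ∧ r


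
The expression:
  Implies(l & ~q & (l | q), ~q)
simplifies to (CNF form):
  True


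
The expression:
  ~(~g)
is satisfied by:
  {g: True}


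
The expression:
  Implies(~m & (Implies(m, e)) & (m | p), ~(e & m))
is always true.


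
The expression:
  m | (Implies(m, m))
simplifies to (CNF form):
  True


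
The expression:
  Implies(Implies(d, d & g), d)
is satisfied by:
  {d: True}


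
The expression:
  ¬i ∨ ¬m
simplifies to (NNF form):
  ¬i ∨ ¬m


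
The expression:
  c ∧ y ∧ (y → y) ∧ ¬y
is never true.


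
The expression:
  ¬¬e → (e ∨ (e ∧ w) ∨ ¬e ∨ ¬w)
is always true.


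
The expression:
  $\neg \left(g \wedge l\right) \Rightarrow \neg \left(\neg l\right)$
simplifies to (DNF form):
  $l$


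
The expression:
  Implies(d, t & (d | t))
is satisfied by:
  {t: True, d: False}
  {d: False, t: False}
  {d: True, t: True}


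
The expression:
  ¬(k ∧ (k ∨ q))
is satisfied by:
  {k: False}


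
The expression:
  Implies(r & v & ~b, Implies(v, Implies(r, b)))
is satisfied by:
  {b: True, v: False, r: False}
  {v: False, r: False, b: False}
  {r: True, b: True, v: False}
  {r: True, v: False, b: False}
  {b: True, v: True, r: False}
  {v: True, b: False, r: False}
  {r: True, v: True, b: True}


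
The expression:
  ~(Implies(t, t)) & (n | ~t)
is never true.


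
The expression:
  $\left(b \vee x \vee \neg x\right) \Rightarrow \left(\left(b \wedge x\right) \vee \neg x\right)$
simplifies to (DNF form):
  $b \vee \neg x$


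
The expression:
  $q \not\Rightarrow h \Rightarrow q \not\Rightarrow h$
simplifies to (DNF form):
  $\text{True}$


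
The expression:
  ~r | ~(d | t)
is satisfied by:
  {t: False, r: False, d: False}
  {d: True, t: False, r: False}
  {t: True, d: False, r: False}
  {d: True, t: True, r: False}
  {r: True, d: False, t: False}


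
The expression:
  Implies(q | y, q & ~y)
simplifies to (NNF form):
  ~y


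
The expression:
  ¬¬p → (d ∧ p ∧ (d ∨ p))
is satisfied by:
  {d: True, p: False}
  {p: False, d: False}
  {p: True, d: True}


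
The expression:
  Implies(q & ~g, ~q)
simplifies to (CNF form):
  g | ~q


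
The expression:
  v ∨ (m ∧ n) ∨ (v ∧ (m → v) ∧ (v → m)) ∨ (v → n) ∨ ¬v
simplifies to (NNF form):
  True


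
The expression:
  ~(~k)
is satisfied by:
  {k: True}


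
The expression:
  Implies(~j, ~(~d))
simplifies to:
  d | j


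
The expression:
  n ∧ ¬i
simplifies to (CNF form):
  n ∧ ¬i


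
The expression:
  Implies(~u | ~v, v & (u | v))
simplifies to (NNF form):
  v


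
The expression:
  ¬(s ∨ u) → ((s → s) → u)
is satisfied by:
  {u: True, s: True}
  {u: True, s: False}
  {s: True, u: False}


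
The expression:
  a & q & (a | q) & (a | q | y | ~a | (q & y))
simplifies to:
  a & q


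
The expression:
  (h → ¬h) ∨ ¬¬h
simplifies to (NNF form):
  True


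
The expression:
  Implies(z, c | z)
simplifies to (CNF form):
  True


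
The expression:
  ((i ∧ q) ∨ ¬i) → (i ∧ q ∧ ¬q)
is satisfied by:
  {i: True, q: False}


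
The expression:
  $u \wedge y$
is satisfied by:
  {u: True, y: True}


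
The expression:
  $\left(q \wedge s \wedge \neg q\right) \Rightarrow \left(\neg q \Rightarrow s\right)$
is always true.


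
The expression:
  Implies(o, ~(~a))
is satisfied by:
  {a: True, o: False}
  {o: False, a: False}
  {o: True, a: True}


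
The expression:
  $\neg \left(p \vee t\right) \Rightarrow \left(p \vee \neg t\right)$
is always true.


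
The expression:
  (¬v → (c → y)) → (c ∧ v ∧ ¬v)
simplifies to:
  c ∧ ¬v ∧ ¬y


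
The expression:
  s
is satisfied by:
  {s: True}


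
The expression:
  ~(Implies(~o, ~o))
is never true.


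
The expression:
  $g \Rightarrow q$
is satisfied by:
  {q: True, g: False}
  {g: False, q: False}
  {g: True, q: True}


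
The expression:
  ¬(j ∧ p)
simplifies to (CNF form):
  ¬j ∨ ¬p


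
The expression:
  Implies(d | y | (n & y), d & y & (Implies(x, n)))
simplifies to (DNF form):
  (y & ~y) | (d & n & y) | (~d & ~y) | (d & n & ~d) | (d & y & ~x) | (d & y & ~y) | (n & y & ~y) | (d & ~d & ~x) | (d & ~d & ~y) | (n & ~d & ~y) | (y & ~x & ~y) | (~d & ~x & ~y)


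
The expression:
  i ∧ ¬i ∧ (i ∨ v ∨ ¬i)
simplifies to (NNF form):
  False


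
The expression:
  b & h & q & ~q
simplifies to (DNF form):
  False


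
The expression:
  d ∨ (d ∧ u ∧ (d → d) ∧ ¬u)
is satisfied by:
  {d: True}


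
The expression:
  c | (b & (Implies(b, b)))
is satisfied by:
  {b: True, c: True}
  {b: True, c: False}
  {c: True, b: False}


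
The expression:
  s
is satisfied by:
  {s: True}


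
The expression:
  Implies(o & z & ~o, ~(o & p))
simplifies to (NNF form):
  True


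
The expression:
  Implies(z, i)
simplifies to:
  i | ~z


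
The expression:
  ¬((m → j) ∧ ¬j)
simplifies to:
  j ∨ m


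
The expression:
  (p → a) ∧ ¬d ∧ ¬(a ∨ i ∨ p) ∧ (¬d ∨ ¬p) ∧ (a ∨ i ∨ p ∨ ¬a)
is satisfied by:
  {d: False, i: False, p: False, a: False}


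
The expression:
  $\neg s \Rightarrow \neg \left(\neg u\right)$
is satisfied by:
  {u: True, s: True}
  {u: True, s: False}
  {s: True, u: False}


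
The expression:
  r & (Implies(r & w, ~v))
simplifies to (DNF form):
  (r & ~v) | (r & ~w)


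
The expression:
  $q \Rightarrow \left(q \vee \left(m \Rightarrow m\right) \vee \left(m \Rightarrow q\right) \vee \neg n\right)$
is always true.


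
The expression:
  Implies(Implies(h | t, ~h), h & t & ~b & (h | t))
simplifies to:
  h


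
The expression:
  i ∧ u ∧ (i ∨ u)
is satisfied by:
  {i: True, u: True}


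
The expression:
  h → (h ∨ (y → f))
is always true.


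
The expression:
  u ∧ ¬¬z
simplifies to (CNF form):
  u ∧ z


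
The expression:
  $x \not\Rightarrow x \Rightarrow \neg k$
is always true.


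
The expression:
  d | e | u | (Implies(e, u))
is always true.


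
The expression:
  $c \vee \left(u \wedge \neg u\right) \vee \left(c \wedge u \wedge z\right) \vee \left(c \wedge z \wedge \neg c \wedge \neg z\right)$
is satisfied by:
  {c: True}


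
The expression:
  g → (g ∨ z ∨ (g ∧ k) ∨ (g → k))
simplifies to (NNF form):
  True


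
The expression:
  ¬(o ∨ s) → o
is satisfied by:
  {o: True, s: True}
  {o: True, s: False}
  {s: True, o: False}


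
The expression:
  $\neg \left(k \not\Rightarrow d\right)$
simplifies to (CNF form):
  $d \vee \neg k$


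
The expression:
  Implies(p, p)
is always true.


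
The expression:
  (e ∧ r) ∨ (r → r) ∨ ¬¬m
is always true.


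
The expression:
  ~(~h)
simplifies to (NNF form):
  h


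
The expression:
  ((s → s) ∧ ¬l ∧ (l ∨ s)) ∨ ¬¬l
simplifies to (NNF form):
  l ∨ s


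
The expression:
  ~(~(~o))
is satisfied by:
  {o: False}


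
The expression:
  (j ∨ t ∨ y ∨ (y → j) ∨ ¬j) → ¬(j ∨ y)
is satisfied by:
  {y: False, j: False}


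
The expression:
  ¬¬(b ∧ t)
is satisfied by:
  {t: True, b: True}


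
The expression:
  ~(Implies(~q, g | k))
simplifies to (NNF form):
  ~g & ~k & ~q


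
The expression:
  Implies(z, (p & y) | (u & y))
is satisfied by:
  {y: True, p: True, u: True, z: False}
  {y: True, p: True, u: False, z: False}
  {y: True, u: True, p: False, z: False}
  {y: True, u: False, p: False, z: False}
  {p: True, u: True, y: False, z: False}
  {p: True, y: False, u: False, z: False}
  {p: False, u: True, y: False, z: False}
  {p: False, y: False, u: False, z: False}
  {y: True, z: True, p: True, u: True}
  {y: True, z: True, p: True, u: False}
  {y: True, z: True, u: True, p: False}


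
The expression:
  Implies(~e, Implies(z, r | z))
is always true.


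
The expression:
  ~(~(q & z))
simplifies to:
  q & z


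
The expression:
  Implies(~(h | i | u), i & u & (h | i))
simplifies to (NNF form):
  h | i | u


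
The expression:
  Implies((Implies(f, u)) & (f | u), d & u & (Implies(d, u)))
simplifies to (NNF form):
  d | ~u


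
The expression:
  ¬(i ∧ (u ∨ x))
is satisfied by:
  {u: False, i: False, x: False}
  {x: True, u: False, i: False}
  {u: True, x: False, i: False}
  {x: True, u: True, i: False}
  {i: True, x: False, u: False}


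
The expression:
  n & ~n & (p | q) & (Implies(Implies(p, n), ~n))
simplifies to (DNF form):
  False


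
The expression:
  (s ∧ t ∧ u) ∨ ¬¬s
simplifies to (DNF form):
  s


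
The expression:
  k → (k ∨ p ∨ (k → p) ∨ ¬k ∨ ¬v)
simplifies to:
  True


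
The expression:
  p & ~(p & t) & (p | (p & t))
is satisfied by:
  {p: True, t: False}


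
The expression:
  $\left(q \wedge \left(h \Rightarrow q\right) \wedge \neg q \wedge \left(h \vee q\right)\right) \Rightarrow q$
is always true.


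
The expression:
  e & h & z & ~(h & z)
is never true.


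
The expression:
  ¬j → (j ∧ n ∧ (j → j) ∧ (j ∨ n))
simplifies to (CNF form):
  j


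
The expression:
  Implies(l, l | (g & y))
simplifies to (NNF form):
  True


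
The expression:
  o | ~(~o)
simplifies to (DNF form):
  o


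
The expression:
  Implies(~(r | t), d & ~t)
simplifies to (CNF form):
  d | r | t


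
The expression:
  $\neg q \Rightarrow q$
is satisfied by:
  {q: True}


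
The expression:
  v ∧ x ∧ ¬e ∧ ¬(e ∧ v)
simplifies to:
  v ∧ x ∧ ¬e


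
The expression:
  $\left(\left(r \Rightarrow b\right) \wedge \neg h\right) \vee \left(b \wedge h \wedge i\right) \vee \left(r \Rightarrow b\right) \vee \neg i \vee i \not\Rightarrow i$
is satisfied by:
  {b: True, i: False, r: False}
  {i: False, r: False, b: False}
  {r: True, b: True, i: False}
  {r: True, i: False, b: False}
  {b: True, i: True, r: False}
  {i: True, b: False, r: False}
  {r: True, i: True, b: True}


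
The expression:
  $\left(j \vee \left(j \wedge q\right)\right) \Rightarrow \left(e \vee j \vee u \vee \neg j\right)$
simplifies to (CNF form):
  $\text{True}$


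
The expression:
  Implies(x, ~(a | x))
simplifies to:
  ~x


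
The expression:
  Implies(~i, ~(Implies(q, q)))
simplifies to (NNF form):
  i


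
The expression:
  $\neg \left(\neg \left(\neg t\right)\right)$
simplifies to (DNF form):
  $\neg t$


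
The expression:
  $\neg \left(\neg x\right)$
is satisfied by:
  {x: True}


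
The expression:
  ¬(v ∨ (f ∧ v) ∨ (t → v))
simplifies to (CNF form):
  t ∧ ¬v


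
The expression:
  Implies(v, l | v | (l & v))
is always true.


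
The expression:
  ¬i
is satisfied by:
  {i: False}


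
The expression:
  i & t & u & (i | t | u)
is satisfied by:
  {t: True, i: True, u: True}


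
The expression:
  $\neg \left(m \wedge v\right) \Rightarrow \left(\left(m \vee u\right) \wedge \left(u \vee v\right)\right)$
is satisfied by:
  {v: True, u: True, m: True}
  {v: True, u: True, m: False}
  {u: True, m: True, v: False}
  {u: True, m: False, v: False}
  {v: True, m: True, u: False}


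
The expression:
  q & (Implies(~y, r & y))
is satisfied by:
  {y: True, q: True}


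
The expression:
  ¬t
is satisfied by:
  {t: False}


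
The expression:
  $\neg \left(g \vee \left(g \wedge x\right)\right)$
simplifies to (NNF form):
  $\neg g$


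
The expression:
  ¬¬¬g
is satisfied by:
  {g: False}


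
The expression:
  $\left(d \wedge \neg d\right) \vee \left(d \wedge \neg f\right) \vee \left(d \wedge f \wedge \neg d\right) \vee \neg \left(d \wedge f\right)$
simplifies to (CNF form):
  $\neg d \vee \neg f$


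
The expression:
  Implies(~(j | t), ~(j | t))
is always true.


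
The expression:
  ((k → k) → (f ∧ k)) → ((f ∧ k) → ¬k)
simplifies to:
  ¬f ∨ ¬k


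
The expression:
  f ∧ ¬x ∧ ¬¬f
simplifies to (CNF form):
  f ∧ ¬x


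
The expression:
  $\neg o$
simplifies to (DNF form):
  $\neg o$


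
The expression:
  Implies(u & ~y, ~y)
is always true.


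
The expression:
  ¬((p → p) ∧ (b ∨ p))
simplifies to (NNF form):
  ¬b ∧ ¬p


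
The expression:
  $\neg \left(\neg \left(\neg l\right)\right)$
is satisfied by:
  {l: False}


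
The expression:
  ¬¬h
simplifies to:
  h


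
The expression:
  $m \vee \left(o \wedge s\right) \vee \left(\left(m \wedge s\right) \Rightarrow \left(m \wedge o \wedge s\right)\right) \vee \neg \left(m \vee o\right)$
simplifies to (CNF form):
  $\text{True}$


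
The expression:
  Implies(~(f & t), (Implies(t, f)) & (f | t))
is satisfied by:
  {f: True}


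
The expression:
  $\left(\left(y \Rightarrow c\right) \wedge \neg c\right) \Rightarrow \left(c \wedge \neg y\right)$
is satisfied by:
  {y: True, c: True}
  {y: True, c: False}
  {c: True, y: False}


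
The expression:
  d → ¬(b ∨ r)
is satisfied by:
  {r: False, d: False, b: False}
  {b: True, r: False, d: False}
  {r: True, b: False, d: False}
  {b: True, r: True, d: False}
  {d: True, b: False, r: False}


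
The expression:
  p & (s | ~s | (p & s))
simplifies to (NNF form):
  p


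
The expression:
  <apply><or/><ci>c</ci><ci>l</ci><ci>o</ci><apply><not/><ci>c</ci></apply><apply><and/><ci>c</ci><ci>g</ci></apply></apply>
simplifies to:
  <true/>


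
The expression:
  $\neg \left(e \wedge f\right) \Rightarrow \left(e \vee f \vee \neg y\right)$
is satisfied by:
  {e: True, f: True, y: False}
  {e: True, f: False, y: False}
  {f: True, e: False, y: False}
  {e: False, f: False, y: False}
  {y: True, e: True, f: True}
  {y: True, e: True, f: False}
  {y: True, f: True, e: False}


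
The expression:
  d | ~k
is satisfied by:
  {d: True, k: False}
  {k: False, d: False}
  {k: True, d: True}


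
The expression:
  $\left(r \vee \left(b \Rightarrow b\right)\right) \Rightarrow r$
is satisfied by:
  {r: True}


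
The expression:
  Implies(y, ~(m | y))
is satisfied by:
  {y: False}


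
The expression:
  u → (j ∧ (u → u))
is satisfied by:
  {j: True, u: False}
  {u: False, j: False}
  {u: True, j: True}


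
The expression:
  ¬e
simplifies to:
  ¬e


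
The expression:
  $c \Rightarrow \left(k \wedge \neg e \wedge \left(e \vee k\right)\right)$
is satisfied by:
  {k: True, c: False, e: False}
  {k: False, c: False, e: False}
  {e: True, k: True, c: False}
  {e: True, k: False, c: False}
  {c: True, k: True, e: False}


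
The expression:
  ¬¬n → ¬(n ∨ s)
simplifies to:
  ¬n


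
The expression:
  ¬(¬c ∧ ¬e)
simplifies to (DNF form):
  c ∨ e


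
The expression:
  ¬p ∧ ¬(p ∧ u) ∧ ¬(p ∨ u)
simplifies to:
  ¬p ∧ ¬u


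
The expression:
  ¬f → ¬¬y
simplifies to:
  f ∨ y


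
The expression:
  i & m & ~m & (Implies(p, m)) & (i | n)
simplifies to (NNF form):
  False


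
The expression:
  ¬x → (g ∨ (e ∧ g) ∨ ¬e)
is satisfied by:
  {x: True, g: True, e: False}
  {x: True, e: False, g: False}
  {g: True, e: False, x: False}
  {g: False, e: False, x: False}
  {x: True, g: True, e: True}
  {x: True, e: True, g: False}
  {g: True, e: True, x: False}


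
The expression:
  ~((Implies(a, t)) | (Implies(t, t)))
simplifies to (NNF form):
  False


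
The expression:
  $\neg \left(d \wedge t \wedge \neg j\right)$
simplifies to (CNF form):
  $j \vee \neg d \vee \neg t$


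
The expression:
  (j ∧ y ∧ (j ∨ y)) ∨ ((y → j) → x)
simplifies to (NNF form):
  x ∨ y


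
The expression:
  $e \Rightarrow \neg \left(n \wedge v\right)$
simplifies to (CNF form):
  $\neg e \vee \neg n \vee \neg v$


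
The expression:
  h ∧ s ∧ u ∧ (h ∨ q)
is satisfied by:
  {h: True, u: True, s: True}


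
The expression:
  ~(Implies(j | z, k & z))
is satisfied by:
  {j: True, k: False, z: False}
  {z: True, j: True, k: False}
  {z: True, j: False, k: False}
  {k: True, j: True, z: False}


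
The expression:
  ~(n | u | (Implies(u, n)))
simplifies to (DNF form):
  False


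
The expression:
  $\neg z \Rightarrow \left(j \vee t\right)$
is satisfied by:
  {t: True, z: True, j: True}
  {t: True, z: True, j: False}
  {t: True, j: True, z: False}
  {t: True, j: False, z: False}
  {z: True, j: True, t: False}
  {z: True, j: False, t: False}
  {j: True, z: False, t: False}


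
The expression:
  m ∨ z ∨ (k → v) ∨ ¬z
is always true.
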